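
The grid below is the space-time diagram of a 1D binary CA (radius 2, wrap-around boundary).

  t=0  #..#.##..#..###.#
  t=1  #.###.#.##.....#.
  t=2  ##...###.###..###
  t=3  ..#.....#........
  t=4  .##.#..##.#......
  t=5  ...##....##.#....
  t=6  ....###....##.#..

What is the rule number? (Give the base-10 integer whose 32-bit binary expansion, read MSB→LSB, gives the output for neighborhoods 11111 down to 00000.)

221584436

  ##### -> .   bit 31 = 0  t=2,i=16
  ####. -> .   bit 30 = 0  t=2,i=0
  ###.# -> .   bit 29 = 0  t=0,i=14
  ###.. -> .   bit 28 = 0  t=2,i=1
  ##.## -> #   bit 27 = 1  t=0,i=15
  ##.#. -> #   bit 26 = 1  t=1,i=5
  ##..# -> .   bit 25 = 0  t=0,i=1
  ##... -> #   bit 24 = 1  t=1,i=10
  #.### -> .   bit 23 = 0  t=1,i=2
  #.##. -> .   bit 22 = 0  t=0,i=5
  #.#.# -> #   bit 21 = 1  t=1,i=0
  #.#.. -> #   bit 20 = 1  t=4,i=4
  #..## -> .   bit 19 = 0  t=0,i=11
  #..#. -> #   bit 18 = 1  t=0,i=2
  #...# -> .   bit 17 = 0  t=2,i=3
  #.... -> #   bit 16 = 1  t=1,i=11
  .#### -> .   bit 15 = 0  t=2,i=15
  .###. -> .   bit 14 = 0  t=0,i=13
  .##.# -> .   bit 13 = 0  t=4,i=2
  .##.. -> #   bit 12 = 1  t=0,i=0
  .#.## -> #   bit 11 = 1  t=0,i=4
  .#.#. -> #   bit 10 = 1  t=1,i=16
  .#..# -> .   bit 9 = 0  t=0,i=10
  .#... -> .   bit 8 = 0  t=3,i=3
  ..### -> .   bit 7 = 0  t=0,i=12
  ..##. -> .   bit 6 = 0  t=4,i=1
  ..#.# -> #   bit 5 = 1  t=0,i=3
  ..#.. -> #   bit 4 = 1  t=0,i=9
  ...## -> .   bit 3 = 0  t=2,i=4
  ...#. -> #   bit 2 = 1  t=1,i=14
  ....# -> .   bit 1 = 0  t=1,i=13
  ..... -> .   bit 0 = 0  t=1,i=12
  bits 00001101001101010001110000110100 = 221584436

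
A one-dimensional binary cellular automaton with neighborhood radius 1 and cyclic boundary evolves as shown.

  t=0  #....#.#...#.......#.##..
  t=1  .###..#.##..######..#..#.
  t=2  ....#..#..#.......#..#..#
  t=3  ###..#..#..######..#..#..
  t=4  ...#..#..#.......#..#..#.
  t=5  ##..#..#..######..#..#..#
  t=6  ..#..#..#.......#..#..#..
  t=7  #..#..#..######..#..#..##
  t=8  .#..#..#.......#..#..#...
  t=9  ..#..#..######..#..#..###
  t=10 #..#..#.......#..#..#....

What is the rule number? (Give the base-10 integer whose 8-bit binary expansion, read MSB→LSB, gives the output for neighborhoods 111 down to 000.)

49

  nb ###: next=.  (t=1,i=2, bit7=0)
  nb ##.: next=.  (t=0,i=22, bit6=0)
  nb #.#: next=#  (t=0,i=6, bit5=1)
  nb #..: next=#  (t=0,i=1, bit4=1)
  nb .##: next=.  (t=0,i=21, bit3=0)
  nb .#.: next=.  (t=0,i=0, bit2=0)
  nb ..#: next=.  (t=0,i=4, bit1=0)
  nb ...: next=#  (t=0,i=2, bit0=1)
  bits 00110001 = 49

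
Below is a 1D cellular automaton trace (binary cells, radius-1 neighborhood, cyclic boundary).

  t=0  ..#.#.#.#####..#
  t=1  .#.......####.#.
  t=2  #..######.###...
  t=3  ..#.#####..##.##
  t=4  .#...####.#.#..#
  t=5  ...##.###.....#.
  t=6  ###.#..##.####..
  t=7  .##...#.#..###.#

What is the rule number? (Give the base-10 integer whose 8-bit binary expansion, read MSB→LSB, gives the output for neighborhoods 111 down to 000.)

  [7] ### => #  t=0,i=9
  [6] ##. => #  t=0,i=12
  [5] #.# => .  t=0,i=3
  [4] #.. => .  t=0,i=0
  [3] .## => .  t=0,i=8
  [2] .#. => .  t=0,i=2
  [1] ..# => #  t=0,i=1
  [0] ... => #  t=1,i=3
  bits 11000011 = 195

195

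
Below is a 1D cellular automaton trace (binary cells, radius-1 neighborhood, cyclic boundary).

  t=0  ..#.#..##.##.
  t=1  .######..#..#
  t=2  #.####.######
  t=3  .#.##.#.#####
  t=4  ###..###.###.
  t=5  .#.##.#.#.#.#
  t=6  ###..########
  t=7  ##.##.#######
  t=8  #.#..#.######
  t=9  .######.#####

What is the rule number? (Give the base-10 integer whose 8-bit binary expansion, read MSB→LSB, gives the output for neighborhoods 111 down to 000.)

  ### -> #   bit 7 = 1  t=1,i=2
  ##. -> .   bit 6 = 0  t=0,i=8
  #.# -> #   bit 5 = 1  t=0,i=3
  #.. -> #   bit 4 = 1  t=0,i=5
  .## -> .   bit 3 = 0  t=0,i=7
  .#. -> #   bit 2 = 1  t=0,i=2
  ..# -> #   bit 1 = 1  t=0,i=1
  ... -> .   bit 0 = 0  t=0,i=0
  bits 10110110 = 182

182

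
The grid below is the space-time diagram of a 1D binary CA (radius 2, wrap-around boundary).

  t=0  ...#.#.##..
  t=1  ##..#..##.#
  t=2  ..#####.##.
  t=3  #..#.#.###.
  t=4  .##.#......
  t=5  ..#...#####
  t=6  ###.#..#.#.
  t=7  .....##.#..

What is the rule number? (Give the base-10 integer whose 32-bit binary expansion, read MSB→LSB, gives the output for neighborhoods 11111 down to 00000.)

  ##### -> .   bit 31 = 0  t=2,i=4
  ####. -> #   bit 30 = 1  t=2,i=5
  ###.# -> .   bit 29 = 0  t=2,i=6
  ###.. -> .   bit 28 = 0  t=1,i=1
  ##.## -> #   bit 27 = 1  t=1,i=9
  ##.#. -> .   bit 26 = 0  t=3,i=10
  ##..# -> #   bit 25 = 1  t=1,i=2
  ##... -> .   bit 24 = 0  t=0,i=9
  #.### -> .   bit 23 = 0  t=1,i=10
  #.##. -> #   bit 22 = 1  t=0,i=7
  #.#.# -> .   bit 21 = 0  t=0,i=5
  #.#.. -> .   bit 20 = 0  t=3,i=0
  #..## -> #   bit 19 = 1  t=1,i=6
  #..#. -> #   bit 18 = 1  t=1,i=3
  #...# -> #   bit 17 = 1  t=2,i=0
  #.... -> #   bit 16 = 1  t=0,i=10
  .#### -> #   bit 15 = 1  t=2,i=3
  .###. -> .   bit 14 = 0  t=1,i=0
  .##.# -> #   bit 13 = 1  t=1,i=8
  .##.. -> #   bit 12 = 1  t=0,i=8
  .#.## -> .   bit 11 = 0  t=0,i=6
  .#.#. -> #   bit 10 = 1  t=0,i=4
  .#..# -> #   bit 9 = 1  t=1,i=5
  .#... -> .   bit 8 = 0  t=4,i=5
  ..### -> .   bit 7 = 0  t=2,i=2
  ..##. -> .   bit 6 = 0  t=1,i=7
  ..#.# -> .   bit 5 = 0  t=0,i=3
  ..#.. -> #   bit 4 = 1  t=1,i=4
  ...## -> .   bit 3 = 0  t=2,i=1
  ...#. -> .   bit 2 = 0  t=0,i=2
  ....# -> #   bit 1 = 1  t=0,i=1
  ..... -> #   bit 0 = 1  t=0,i=0
  bits 01001010010011111011011000010011 = 1246737939

1246737939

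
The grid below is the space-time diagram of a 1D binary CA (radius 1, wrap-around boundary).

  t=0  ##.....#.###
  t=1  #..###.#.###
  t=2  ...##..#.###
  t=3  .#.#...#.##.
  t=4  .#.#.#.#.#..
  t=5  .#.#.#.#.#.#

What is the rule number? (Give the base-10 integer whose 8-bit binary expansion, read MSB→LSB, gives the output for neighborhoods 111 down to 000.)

141

  ### -> #   bit 7 = 1  t=0,i=0
  ##. -> .   bit 6 = 0  t=0,i=1
  #.# -> .   bit 5 = 0  t=0,i=8
  #.. -> .   bit 4 = 0  t=0,i=2
  .## -> #   bit 3 = 1  t=0,i=9
  .#. -> #   bit 2 = 1  t=0,i=7
  ..# -> .   bit 1 = 0  t=0,i=6
  ... -> #   bit 0 = 1  t=0,i=3
  bits 10001101 = 141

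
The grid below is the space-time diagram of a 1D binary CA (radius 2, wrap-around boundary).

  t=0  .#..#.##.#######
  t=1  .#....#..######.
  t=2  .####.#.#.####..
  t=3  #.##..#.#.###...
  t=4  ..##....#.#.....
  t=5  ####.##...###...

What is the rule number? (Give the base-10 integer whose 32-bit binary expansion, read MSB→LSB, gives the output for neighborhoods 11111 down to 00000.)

  ##### -> #   bit 31 = 1  t=0,i=11
  ####. -> #   bit 30 = 1  t=0,i=14
  ###.# -> .   bit 29 = 0  t=0,i=15
  ###.. -> .   bit 28 = 0  t=1,i=14
  ##.## -> .   bit 27 = 0  t=0,i=8
  ##.#. -> .   bit 26 = 0  t=0,i=0
  ##..# -> .   bit 25 = 0  t=1,i=15
  ##... -> .   bit 24 = 0  t=2,i=14
  #.### -> #   bit 23 = 1  t=0,i=9
  #.##. -> #   bit 22 = 1  t=0,i=6
  #.#.# -> #   bit 21 = 1  t=2,i=6
  #.#.. -> #   bit 20 = 1  t=0,i=1
  #..## -> #   bit 19 = 1  t=1,i=8
  #..#. -> .   bit 18 = 0  t=0,i=3
  #...# -> .   bit 17 = 0  t=2,i=15
  #.... -> #   bit 16 = 1  t=1,i=3
  .#### -> #   bit 15 = 1  t=0,i=10
  .###. -> .   bit 14 = 0  t=3,i=11
  .##.# -> .   bit 13 = 0  t=0,i=7
  .##.. -> #   bit 12 = 1  t=3,i=3
  .#.## -> .   bit 11 = 0  t=0,i=5
  .#.#. -> .   bit 10 = 0  t=2,i=7
  .#..# -> .   bit 9 = 0  t=0,i=2
  .#... -> #   bit 8 = 1  t=1,i=2
  ..### -> .   bit 7 = 0  t=1,i=9
  ..##. -> #   bit 6 = 1  t=4,i=2
  ..#.# -> .   bit 5 = 0  t=0,i=4
  ..#.. -> #   bit 4 = 1  t=1,i=1
  ...## -> #   bit 3 = 1  t=2,i=0
  ...#. -> .   bit 2 = 0  t=1,i=5
  ....# -> #   bit 1 = 1  t=1,i=4
  ..... -> .   bit 0 = 0  t=4,i=13
  bits 11000000111110011001000101011010 = 3237581146

3237581146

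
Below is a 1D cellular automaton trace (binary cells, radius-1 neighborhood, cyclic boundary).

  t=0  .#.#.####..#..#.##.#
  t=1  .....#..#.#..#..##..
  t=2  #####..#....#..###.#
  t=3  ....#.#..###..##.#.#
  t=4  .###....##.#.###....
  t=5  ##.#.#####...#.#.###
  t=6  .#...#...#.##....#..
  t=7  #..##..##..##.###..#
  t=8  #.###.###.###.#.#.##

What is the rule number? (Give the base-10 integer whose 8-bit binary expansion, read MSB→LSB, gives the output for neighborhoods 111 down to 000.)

75

  nb ###: next=.  (t=0,i=6, bit7=0)
  nb ##.: next=#  (t=0,i=8, bit6=1)
  nb #.#: next=.  (t=0,i=0, bit5=0)
  nb #..: next=.  (t=0,i=9, bit4=0)
  nb .##: next=#  (t=0,i=5, bit3=1)
  nb .#.: next=.  (t=0,i=1, bit2=0)
  nb ..#: next=#  (t=0,i=10, bit1=1)
  nb ...: next=#  (t=1,i=0, bit0=1)
  bits 01001011 = 75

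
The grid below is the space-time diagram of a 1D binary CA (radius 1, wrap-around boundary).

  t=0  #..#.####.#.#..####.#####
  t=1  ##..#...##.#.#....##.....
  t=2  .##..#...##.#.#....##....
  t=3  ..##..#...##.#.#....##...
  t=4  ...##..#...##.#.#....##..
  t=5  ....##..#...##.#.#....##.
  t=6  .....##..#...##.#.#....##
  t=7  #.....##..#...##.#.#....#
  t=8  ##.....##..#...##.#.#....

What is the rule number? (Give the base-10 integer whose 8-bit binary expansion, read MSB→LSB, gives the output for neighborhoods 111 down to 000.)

112

  ###|.  b7=0 t=0,i=6
  ##.|#  b6=1 t=0,i=0
  #.#|#  b5=1 t=0,i=4
  #..|#  b4=1 t=0,i=1
  .##|.  b3=0 t=0,i=5
  .#.|.  b2=0 t=0,i=3
  ..#|.  b1=0 t=0,i=2
  ...|.  b0=0 t=1,i=6
  bits 01110000 = 112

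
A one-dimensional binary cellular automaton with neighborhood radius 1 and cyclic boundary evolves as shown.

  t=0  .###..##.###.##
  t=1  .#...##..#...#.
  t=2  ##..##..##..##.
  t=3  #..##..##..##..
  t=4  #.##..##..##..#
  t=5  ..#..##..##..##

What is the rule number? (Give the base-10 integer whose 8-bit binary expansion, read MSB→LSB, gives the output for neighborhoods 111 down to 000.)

14

  nb ###: next=.  (t=0,i=2, bit7=0)
  nb ##.: next=.  (t=0,i=3, bit6=0)
  nb #.#: next=.  (t=0,i=0, bit5=0)
  nb #..: next=.  (t=0,i=4, bit4=0)
  nb .##: next=#  (t=0,i=1, bit3=1)
  nb .#.: next=#  (t=1,i=1, bit2=1)
  nb ..#: next=#  (t=0,i=5, bit1=1)
  nb ...: next=.  (t=1,i=3, bit0=0)
  bits 00001110 = 14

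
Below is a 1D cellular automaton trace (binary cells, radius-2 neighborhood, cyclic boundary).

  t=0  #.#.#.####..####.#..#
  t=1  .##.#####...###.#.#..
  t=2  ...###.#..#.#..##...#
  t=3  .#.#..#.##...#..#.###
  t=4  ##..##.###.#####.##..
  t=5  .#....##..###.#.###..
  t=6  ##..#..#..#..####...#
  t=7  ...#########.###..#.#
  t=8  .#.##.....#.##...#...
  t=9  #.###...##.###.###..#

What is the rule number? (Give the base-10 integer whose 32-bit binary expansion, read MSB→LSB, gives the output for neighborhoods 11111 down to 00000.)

  ##### -> .   bit 31 = 0  t=1,i=6
  ####. -> #   bit 30 = 1  t=0,i=8
  ###.# -> .   bit 29 = 0  t=0,i=15
  ###.. -> .   bit 28 = 0  t=0,i=9
  ##.## -> #   bit 27 = 1  t=1,i=3
  ##.#. -> #   bit 26 = 1  t=0,i=1
  ##..# -> .   bit 25 = 0  t=0,i=10
  ##... -> .   bit 24 = 0  t=1,i=9
  #.### -> #   bit 23 = 1  t=0,i=6
  #.##. -> #   bit 22 = 1  t=3,i=8
  #.#.# -> #   bit 21 = 1  t=0,i=2
  #.#.. -> .   bit 20 = 0  t=0,i=17
  #..## -> .   bit 19 = 0  t=0,i=11
  #..#. -> #   bit 18 = 1  t=2,i=9
  #...# -> #   bit 17 = 1  t=1,i=10
  #.... -> .   bit 16 = 0  t=5,i=3
  .#### -> #   bit 15 = 1  t=0,i=7
  .###. -> .   bit 14 = 0  t=1,i=13
  .##.# -> .   bit 13 = 0  t=0,i=0
  .##.. -> #   bit 12 = 1  t=2,i=16
  .#.## -> #   bit 11 = 1  t=0,i=5
  .#.#. -> .   bit 10 = 0  t=0,i=3
  .#..# -> #   bit 9 = 1  t=0,i=18
  .#... -> .   bit 8 = 0  t=1,i=19
  ..### -> #   bit 7 = 1  t=0,i=12
  ..##. -> .   bit 6 = 0  t=0,i=20
  ..#.# -> .   bit 5 = 0  t=2,i=10
  ..#.. -> #   bit 4 = 1  t=2,i=20
  ...## -> .   bit 3 = 0  t=1,i=0
  ...#. -> #   bit 2 = 1  t=2,i=19
  ....# -> #   bit 1 = 1  t=5,i=4
  ..... -> .   bit 0 = 0  t=8,i=7
  bits 01001100111001101001101010010110 = 1290181270

1290181270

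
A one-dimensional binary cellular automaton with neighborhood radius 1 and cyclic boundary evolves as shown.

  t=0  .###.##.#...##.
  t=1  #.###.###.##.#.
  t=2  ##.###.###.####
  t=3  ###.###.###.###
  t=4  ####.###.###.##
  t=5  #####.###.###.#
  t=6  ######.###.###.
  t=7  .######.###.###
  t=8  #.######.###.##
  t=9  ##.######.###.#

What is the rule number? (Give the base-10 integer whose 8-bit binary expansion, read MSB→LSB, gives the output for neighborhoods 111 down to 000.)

  [7] ### => #  t=0,i=2
  [6] ##. => #  t=0,i=3
  [5] #.# => #  t=0,i=4
  [4] #.. => .  t=0,i=9
  [3] .## => .  t=0,i=1
  [2] .#. => #  t=0,i=8
  [1] ..# => #  t=0,i=0
  [0] ... => #  t=0,i=10
  bits 11100111 = 231

231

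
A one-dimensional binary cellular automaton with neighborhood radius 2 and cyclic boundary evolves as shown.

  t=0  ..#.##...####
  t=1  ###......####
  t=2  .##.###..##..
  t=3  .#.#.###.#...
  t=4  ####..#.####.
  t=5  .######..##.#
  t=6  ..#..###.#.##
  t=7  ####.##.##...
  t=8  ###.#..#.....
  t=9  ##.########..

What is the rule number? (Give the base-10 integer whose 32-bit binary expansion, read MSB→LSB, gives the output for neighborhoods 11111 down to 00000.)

  [31] ##### => .  t=1,i=0
  [30] ####. => #  t=0,i=11
  [29] ###.# => .  t=3,i=7
  [28] ###.. => #  t=0,i=12
  [27] ##.## => #  t=2,i=3
  [26] ##.#. => #  t=3,i=8
  [25] ##..# => #  t=0,i=0
  [24] ##... => .  t=0,i=6
  [23] #.### => .  t=2,i=4
  [22] #.##. => .  t=0,i=4
  [21] #.#.# => #  t=3,i=3
  [20] #.#.. => #  t=3,i=9
  [19] #..## => .  t=2,i=8
  [18] #..#. => #  t=0,i=1
  [17] #...# => .  t=0,i=7
  [16] #.... => #  t=1,i=4
  [15] .#### => #  t=0,i=10
  [14] .###. => #  t=2,i=5
  [13] .##.# => .  t=2,i=2
  [12] .##.. => .  t=0,i=5
  [11] .#.## => .  t=0,i=3
  [10] .#.#. => #  t=3,i=2
  [9] .#..# => #  t=6,i=3
  [8] .#... => #  t=3,i=10
  [7] ..### => #  t=0,i=9
  [6] ..##. => #  t=2,i=1
  [5] ..#.# => #  t=0,i=2
  [4] ..#.. => #  t=6,i=2
  [3] ...## => .  t=0,i=8
  [2] ...#. => #  t=3,i=0
  [1] ....# => .  t=1,i=7
  [0] ..... => #  t=1,i=5
  bits 01011110001101011100011111110101 = 1580582901

1580582901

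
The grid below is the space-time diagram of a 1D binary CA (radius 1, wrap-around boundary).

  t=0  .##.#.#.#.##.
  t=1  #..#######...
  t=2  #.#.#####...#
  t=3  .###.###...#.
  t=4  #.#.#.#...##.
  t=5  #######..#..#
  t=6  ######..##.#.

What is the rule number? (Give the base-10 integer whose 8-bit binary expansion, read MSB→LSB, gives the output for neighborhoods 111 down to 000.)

166

  nb ###: next=#  (t=1,i=4, bit7=1)
  nb ##.: next=.  (t=0,i=2, bit6=0)
  nb #.#: next=#  (t=0,i=3, bit5=1)
  nb #..: next=.  (t=0,i=12, bit4=0)
  nb .##: next=.  (t=0,i=1, bit3=0)
  nb .#.: next=#  (t=0,i=4, bit2=1)
  nb ..#: next=#  (t=0,i=0, bit1=1)
  nb ...: next=.  (t=1,i=11, bit0=0)
  bits 10100110 = 166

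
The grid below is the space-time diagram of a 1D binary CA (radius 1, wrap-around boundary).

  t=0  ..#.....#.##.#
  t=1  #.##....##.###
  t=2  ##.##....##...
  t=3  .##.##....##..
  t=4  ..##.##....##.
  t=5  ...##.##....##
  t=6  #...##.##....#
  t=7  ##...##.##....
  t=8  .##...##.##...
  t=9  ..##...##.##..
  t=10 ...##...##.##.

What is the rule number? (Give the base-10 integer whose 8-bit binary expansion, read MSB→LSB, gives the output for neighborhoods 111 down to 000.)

116

  nb ###: next=.  (t=1,i=12, bit7=0)
  nb ##.: next=#  (t=0,i=11, bit6=1)
  nb #.#: next=#  (t=0,i=9, bit5=1)
  nb #..: next=#  (t=0,i=0, bit4=1)
  nb .##: next=.  (t=0,i=10, bit3=0)
  nb .#.: next=#  (t=0,i=2, bit2=1)
  nb ..#: next=.  (t=0,i=1, bit1=0)
  nb ...: next=.  (t=0,i=4, bit0=0)
  bits 01110100 = 116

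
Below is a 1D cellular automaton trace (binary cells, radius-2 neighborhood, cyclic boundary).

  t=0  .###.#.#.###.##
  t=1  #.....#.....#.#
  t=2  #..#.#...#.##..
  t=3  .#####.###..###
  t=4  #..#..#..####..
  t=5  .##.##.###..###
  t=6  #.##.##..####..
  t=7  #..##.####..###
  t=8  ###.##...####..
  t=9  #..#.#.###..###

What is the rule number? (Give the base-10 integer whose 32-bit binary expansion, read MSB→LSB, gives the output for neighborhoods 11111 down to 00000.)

  ##### -> #   bit 31 = 1  t=3,i=3
  ####. -> .   bit 30 = 0  t=3,i=4
  ###.# -> .   bit 29 = 0  t=0,i=3
  ###.. -> #   bit 28 = 1  t=3,i=9
  ##.## -> #   bit 27 = 1  t=0,i=0
  ##.#. -> .   bit 26 = 0  t=0,i=4
  ##..# -> #   bit 25 = 1  t=2,i=13
  ##... -> .   bit 24 = 0  t=1,i=1
  #.### -> .   bit 23 = 0  t=0,i=1
  #.##. -> .   bit 22 = 0  t=0,i=13
  #.#.# -> .   bit 21 = 0  t=0,i=5
  #.#.. -> #   bit 20 = 1  t=2,i=5
  #..## -> #   bit 19 = 1  t=3,i=11
  #..#. -> #   bit 18 = 1  t=2,i=2
  #...# -> #   bit 17 = 1  t=2,i=7
  #.... -> .   bit 16 = 0  t=1,i=2
  .#### -> .   bit 15 = 0  t=3,i=2
  .###. -> .   bit 14 = 0  t=0,i=2
  .##.# -> #   bit 13 = 1  t=0,i=14
  .##.. -> #   bit 12 = 1  t=1,i=0
  .#.## -> .   bit 11 = 0  t=0,i=8
  .#.#. -> #   bit 10 = 1  t=0,i=6
  .#..# -> #   bit 9 = 1  t=2,i=1
  .#... -> .   bit 8 = 0  t=1,i=7
  ..### -> #   bit 7 = 1  t=3,i=12
  ..##. -> .   bit 6 = 0  t=7,i=3
  ..#.# -> #   bit 5 = 1  t=1,i=12
  ..#.. -> .   bit 4 = 0  t=1,i=6
  ...## -> #   bit 3 = 1  t=8,i=8
  ...#. -> #   bit 2 = 1  t=1,i=5
  ....# -> .   bit 1 = 0  t=1,i=4
  ..... -> #   bit 0 = 1  t=1,i=3
  bits 10011010000111100011011010101101 = 2585671341

2585671341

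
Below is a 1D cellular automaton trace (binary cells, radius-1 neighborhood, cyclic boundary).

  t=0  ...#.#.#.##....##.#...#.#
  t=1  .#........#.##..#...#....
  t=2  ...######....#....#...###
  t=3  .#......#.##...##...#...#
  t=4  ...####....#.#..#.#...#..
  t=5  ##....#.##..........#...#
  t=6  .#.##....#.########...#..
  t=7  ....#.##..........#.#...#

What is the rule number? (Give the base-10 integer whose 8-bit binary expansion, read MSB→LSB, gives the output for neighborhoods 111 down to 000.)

65

  [7] ### => .  t=2,i=4
  [6] ##. => #  t=0,i=10
  [5] #.# => .  t=0,i=4
  [4] #.. => .  t=0,i=0
  [3] .## => .  t=0,i=9
  [2] .#. => .  t=0,i=3
  [1] ..# => .  t=0,i=2
  [0] ... => #  t=0,i=1
  bits 01000001 = 65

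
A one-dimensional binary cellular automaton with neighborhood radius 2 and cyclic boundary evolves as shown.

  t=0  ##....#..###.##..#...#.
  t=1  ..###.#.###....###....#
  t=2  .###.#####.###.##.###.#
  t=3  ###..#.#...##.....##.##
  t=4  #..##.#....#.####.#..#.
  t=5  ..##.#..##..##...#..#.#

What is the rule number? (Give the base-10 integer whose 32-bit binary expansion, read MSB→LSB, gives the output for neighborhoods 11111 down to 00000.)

2276281555

  [31] ##### => #  t=2,i=7
  [30] ####. => .  t=2,i=8
  [29] ###.# => .  t=0,i=11
  [28] ###.. => .  t=1,i=10
  [27] ##.## => .  t=0,i=12
  [26] ##.#. => #  t=1,i=5
  [25] ##..# => #  t=0,i=15
  [24] ##... => #  t=0,i=2
  [23] #.### => #  t=1,i=8
  [22] #.##. => .  t=0,i=0
  [21] #.#.# => #  t=1,i=6
  [20] #.#.. => .  t=3,i=7
  [19] #..## => #  t=0,i=8
  [18] #..#. => #  t=0,i=16
  [17] #...# => .  t=0,i=19
  [16] #.... => #  t=0,i=3
  [15] .#### => .  t=2,i=6
  [14] .###. => #  t=0,i=10
  [13] .##.# => .  t=2,i=16
  [12] .##.. => .  t=0,i=1
  [11] .#.## => #  t=0,i=22
  [10] .#.#. => #  t=3,i=6
  [9] .#..# => .  t=0,i=7
  [8] .#... => .  t=0,i=18
  [7] ..### => #  t=0,i=9
  [6] ..##. => #  t=3,i=11
  [5] ..#.# => .  t=0,i=21
  [4] ..#.. => #  t=0,i=6
  [3] ...## => .  t=1,i=14
  [2] ...#. => .  t=0,i=5
  [1] ....# => #  t=0,i=4
  [0] ..... => #  t=3,i=15
  bits 10000111101011010100110011010011 = 2276281555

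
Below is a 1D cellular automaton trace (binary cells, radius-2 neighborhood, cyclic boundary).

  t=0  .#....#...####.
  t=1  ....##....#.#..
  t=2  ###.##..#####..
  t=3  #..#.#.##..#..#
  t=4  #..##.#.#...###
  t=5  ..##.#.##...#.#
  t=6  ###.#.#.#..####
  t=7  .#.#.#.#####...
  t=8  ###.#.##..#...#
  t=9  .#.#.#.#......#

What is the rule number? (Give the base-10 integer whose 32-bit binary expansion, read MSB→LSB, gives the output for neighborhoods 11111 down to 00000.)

  ##### -> .   bit 31 = 0  t=2,i=10
  ####. -> #   bit 30 = 1  t=0,i=12
  ###.# -> .   bit 29 = 0  t=2,i=2
  ###.. -> .   bit 28 = 0  t=0,i=13
  ##.## -> #   bit 27 = 1  t=2,i=3
  ##.#. -> #   bit 26 = 1  t=4,i=5
  ##..# -> .   bit 25 = 0  t=0,i=14
  ##... -> .   bit 24 = 0  t=1,i=6
  #.### -> #   bit 23 = 1  t=7,i=7
  #.##. -> .   bit 22 = 0  t=2,i=4
  #.#.# -> .   bit 21 = 0  t=3,i=5
  #.#.. -> #   bit 20 = 1  t=1,i=12
  #..## -> #   bit 19 = 1  t=2,i=7
  #..#. -> .   bit 18 = 0  t=0,i=0
  #...# -> .   bit 17 = 0  t=0,i=8
  #.... -> .   bit 16 = 0  t=0,i=3
  .#### -> .   bit 15 = 0  t=0,i=11
  .###. -> .   bit 14 = 0  t=2,i=1
  .##.# -> .   bit 13 = 0  t=4,i=4
  .##.. -> #   bit 12 = 1  t=1,i=5
  .#.## -> #   bit 11 = 1  t=3,i=6
  .#.#. -> #   bit 10 = 1  t=1,i=11
  .#..# -> #   bit 9 = 1  t=3,i=12
  .#... -> .   bit 8 = 0  t=0,i=2
  ..### -> #   bit 7 = 1  t=0,i=10
  ..##. -> #   bit 6 = 1  t=1,i=4
  ..#.# -> #   bit 5 = 1  t=1,i=10
  ..#.. -> .   bit 4 = 0  t=0,i=1
  ...## -> .   bit 3 = 0  t=0,i=9
  ...#. -> #   bit 2 = 1  t=0,i=5
  ....# -> #   bit 1 = 1  t=0,i=4
  ..... -> #   bit 0 = 1  t=1,i=0
  bits 01001100100110000001111011100111 = 1285037799

1285037799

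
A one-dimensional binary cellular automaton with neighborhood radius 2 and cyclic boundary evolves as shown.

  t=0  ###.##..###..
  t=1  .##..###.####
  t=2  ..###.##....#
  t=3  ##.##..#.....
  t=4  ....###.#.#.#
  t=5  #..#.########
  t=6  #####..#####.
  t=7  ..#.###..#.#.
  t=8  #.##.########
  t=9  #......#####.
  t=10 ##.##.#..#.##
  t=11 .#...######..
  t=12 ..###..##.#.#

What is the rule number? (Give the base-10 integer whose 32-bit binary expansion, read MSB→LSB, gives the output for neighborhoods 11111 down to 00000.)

  nb #####: next=#  (t=5,i=7, bit31=1)
  nb ####.: next=.  (t=1,i=11, bit30=0)
  nb ###.#: next=#  (t=0,i=2, bit29=1)
  nb ###..: next=#  (t=0,i=10, bit28=1)
  nb ##.##: next=.  (t=0,i=3, bit27=0)
  nb ##.#.: next=#  (t=4,i=7, bit26=1)
  nb ##..#: next=#  (t=0,i=6, bit25=1)
  nb ##...: next=.  (t=2,i=8, bit24=0)
  nb #.###: next=.  (t=1,i=9, bit23=0)
  nb #.##.: next=.  (t=0,i=4, bit22=0)
  nb #.#.#: next=#  (t=4,i=8, bit21=1)
  nb #.#..: next=#  (t=4,i=12, bit20=1)
  nb #..##: next=#  (t=0,i=7, bit19=1)
  nb #..#.: next=#  (t=3,i=6, bit18=1)
  nb #...#: next=#  (t=7,i=0, bit17=1)
  nb #....: next=.  (t=2,i=9, bit16=0)
  nb .####: next=.  (t=1,i=10, bit15=0)
  nb .###.: next=#  (t=0,i=1, bit14=1)
  nb .##.#: next=.  (t=3,i=1, bit13=0)
  nb .##..: next=#  (t=0,i=5, bit12=1)
  nb .#.##: next=#  (t=5,i=4, bit11=1)
  nb .#.#.: next=#  (t=4,i=9, bit10=1)
  nb .#..#: next=#  (t=2,i=0, bit9=1)
  nb .#...: next=#  (t=3,i=8, bit8=1)
  nb ..###: next=.  (t=0,i=0, bit7=0)
  nb ..##.: next=.  (t=3,i=0, bit6=0)
  nb ..#.#: next=#  (t=5,i=3, bit5=1)
  nb ..#..: next=.  (t=2,i=12, bit4=0)
  nb ...##: next=#  (t=3,i=12, bit3=1)
  nb ...#.: next=.  (t=2,i=11, bit2=0)
  nb ....#: next=.  (t=2,i=10, bit1=0)
  nb .....: next=#  (t=3,i=10, bit0=1)
  bits 10110110001111100101111100101001 = 3057540905

3057540905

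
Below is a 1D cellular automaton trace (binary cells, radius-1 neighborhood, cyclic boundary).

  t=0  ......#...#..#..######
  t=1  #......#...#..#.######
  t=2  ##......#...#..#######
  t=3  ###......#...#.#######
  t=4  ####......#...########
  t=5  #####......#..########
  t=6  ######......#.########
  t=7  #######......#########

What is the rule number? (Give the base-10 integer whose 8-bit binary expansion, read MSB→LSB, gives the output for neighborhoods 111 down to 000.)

  [7] ### => #  t=0,i=17
  [6] ##. => #  t=0,i=21
  [5] #.# => #  t=1,i=15
  [4] #.. => #  t=0,i=0
  [3] .## => #  t=0,i=16
  [2] .#. => .  t=0,i=6
  [1] ..# => .  t=0,i=5
  [0] ... => .  t=0,i=1
  bits 11111000 = 248

248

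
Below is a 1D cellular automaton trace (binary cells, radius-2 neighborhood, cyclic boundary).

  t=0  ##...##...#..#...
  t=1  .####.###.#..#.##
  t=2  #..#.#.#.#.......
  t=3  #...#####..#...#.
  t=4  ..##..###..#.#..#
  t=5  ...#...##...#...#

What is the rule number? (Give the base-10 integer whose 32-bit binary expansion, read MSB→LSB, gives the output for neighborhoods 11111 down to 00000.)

3710080026

  nb #####: next=#  (t=3,i=6, bit31=1)
  nb ####.: next=#  (t=1,i=3, bit30=1)
  nb ###.#: next=.  (t=1,i=4, bit29=0)
  nb ###..: next=#  (t=3,i=8, bit28=1)
  nb ##.##: next=#  (t=1,i=0, bit27=1)
  nb ##.#.: next=#  (t=1,i=9, bit26=1)
  nb ##..#: next=.  (t=3,i=9, bit25=0)
  nb ##...: next=#  (t=0,i=2, bit24=1)
  nb #.###: next=.  (t=1,i=1, bit23=0)
  nb #.##.: next=.  (t=1,i=15, bit22=0)
  nb #.#.#: next=#  (t=2,i=5, bit21=1)
  nb #.#..: next=.  (t=1,i=10, bit20=0)
  nb #..##: next=.  (t=4,i=1, bit19=0)
  nb #..#.: next=.  (t=0,i=12, bit18=0)
  nb #...#: next=#  (t=0,i=3, bit17=1)
  nb #....: next=#  (t=2,i=11, bit16=1)
  nb .####: next=.  (t=1,i=2, bit15=0)
  nb .###.: next=#  (t=1,i=7, bit14=1)
  nb .##.#: next=.  (t=1,i=16, bit13=0)
  nb .##..: next=#  (t=0,i=1, bit12=1)
  nb .#.##: next=.  (t=1,i=14, bit11=0)
  nb .#.#.: next=#  (t=2,i=4, bit10=1)
  nb .#..#: next=.  (t=0,i=11, bit9=0)
  nb .#...: next=.  (t=0,i=14, bit8=0)
  nb ..###: next=.  (t=3,i=4, bit7=0)
  nb ..##.: next=.  (t=0,i=0, bit6=0)
  nb ..#.#: next=.  (t=1,i=13, bit5=0)
  nb ..#..: next=#  (t=0,i=10, bit4=1)
  nb ...##: next=#  (t=0,i=4, bit3=1)
  nb ...#.: next=.  (t=0,i=9, bit2=0)
  nb ....#: next=#  (t=2,i=15, bit1=1)
  nb .....: next=.  (t=2,i=12, bit0=0)
  bits 11011101001000110101010000011010 = 3710080026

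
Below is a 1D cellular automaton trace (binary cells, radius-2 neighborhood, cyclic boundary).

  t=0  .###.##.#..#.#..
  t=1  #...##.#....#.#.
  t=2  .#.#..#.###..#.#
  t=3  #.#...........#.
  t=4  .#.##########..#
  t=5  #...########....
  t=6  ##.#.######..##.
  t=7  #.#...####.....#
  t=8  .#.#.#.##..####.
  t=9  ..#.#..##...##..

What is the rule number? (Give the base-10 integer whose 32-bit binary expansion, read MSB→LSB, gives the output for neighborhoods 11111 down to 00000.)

3426850075

  nb #####: next=#  (t=4,i=5, bit31=1)
  nb ####.: next=#  (t=4,i=11, bit30=1)
  nb ###.#: next=.  (t=0,i=3, bit29=0)
  nb ###..: next=.  (t=2,i=10, bit28=0)
  nb ##.##: next=#  (t=0,i=4, bit27=1)
  nb ##.#.: next=#  (t=0,i=7, bit26=1)
  nb ##..#: next=.  (t=2,i=11, bit25=0)
  nb ##...: next=.  (t=5,i=12, bit24=0)
  nb #.###: next=.  (t=2,i=8, bit23=0)
  nb #.##.: next=#  (t=0,i=5, bit22=1)
  nb #.#.#: next=.  (t=1,i=14, bit21=0)
  nb #.#..: next=.  (t=0,i=8, bit20=0)
  nb #..##: next=.  (t=6,i=12, bit19=0)
  nb #..#.: next=.  (t=0,i=10, bit18=0)
  nb #...#: next=.  (t=0,i=15, bit17=0)
  nb #....: next=#  (t=1,i=9, bit16=1)
  nb .####: next=#  (t=4,i=4, bit15=1)
  nb .###.: next=.  (t=0,i=2, bit14=0)
  nb .##.#: next=.  (t=0,i=6, bit13=0)
  nb .##..: next=#  (t=8,i=8, bit12=1)
  nb .#.##: next=.  (t=2,i=7, bit11=0)
  nb .#.#.: next=#  (t=0,i=12, bit10=1)
  nb .#..#: next=.  (t=0,i=9, bit9=0)
  nb .#...: next=#  (t=0,i=14, bit8=1)
  nb ..###: next=.  (t=0,i=1, bit7=0)
  nb ..##.: next=.  (t=1,i=4, bit6=0)
  nb ..#.#: next=.  (t=0,i=11, bit5=0)
  nb ..#..: next=#  (t=5,i=0, bit4=1)
  nb ...##: next=#  (t=0,i=0, bit3=1)
  nb ...#.: next=.  (t=1,i=11, bit2=0)
  nb ....#: next=#  (t=1,i=10, bit1=1)
  nb .....: next=#  (t=3,i=5, bit0=1)
  bits 11001100010000011001010100011011 = 3426850075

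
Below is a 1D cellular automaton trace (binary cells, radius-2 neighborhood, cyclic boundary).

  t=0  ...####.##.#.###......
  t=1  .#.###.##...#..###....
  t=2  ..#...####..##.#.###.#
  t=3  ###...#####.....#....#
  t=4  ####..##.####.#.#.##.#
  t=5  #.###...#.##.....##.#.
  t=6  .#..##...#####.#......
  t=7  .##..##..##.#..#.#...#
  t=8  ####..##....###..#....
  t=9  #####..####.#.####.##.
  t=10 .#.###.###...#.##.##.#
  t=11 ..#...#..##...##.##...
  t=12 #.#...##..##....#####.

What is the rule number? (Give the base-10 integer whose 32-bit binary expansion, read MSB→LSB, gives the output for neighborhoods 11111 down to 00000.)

  #####|.  b31=0 t=3,i=8
  ####.|#  b30=1 t=0,i=5
  ###.#|.  b29=0 t=0,i=6
  ###..|#  b28=1 t=0,i=15
  ##.##|#  b27=1 t=0,i=7
  ##.#.|.  b26=0 t=0,i=10
  ##..#|#  b25=1 t=2,i=10
  ##...|#  b24=1 t=0,i=16
  #.###|.  b23=0 t=0,i=13
  #.##.|#  b22=1 t=0,i=8
  #.#.#|.  b21=0 t=0,i=11
  #.#..|#  b20=1 t=2,i=21
  #..##|.  b19=0 t=1,i=14
  #..#.|#  b18=1 t=2,i=1
  #...#|.  b17=0 t=1,i=10
  #....|#  b16=1 t=0,i=17
  .####|#  b15=1 t=0,i=4
  .###.|.  b14=0 t=0,i=14
  .##.#|.  b13=0 t=0,i=9
  .##..|#  b12=1 t=1,i=8
  .#.##|#  b11=1 t=0,i=12
  .#.#.|.  b10=0 t=4,i=15
  .#..#|#  b9=1 t=1,i=13
  .#...|.  b8=0 t=2,i=3
  ..###|#  b7=1 t=0,i=3
  ..##.|.  b6=0 t=2,i=12
  ..#.#|.  b5=0 t=1,i=1
  ..#..|#  b4=1 t=1,i=12
  ...##|.  b3=0 t=0,i=2
  ...#.|.  b2=0 t=1,i=0
  ....#|#  b1=1 t=0,i=1
  .....|.  b0=0 t=0,i=0
  bits 01011011010101011001101010010010 = 1532336786

1532336786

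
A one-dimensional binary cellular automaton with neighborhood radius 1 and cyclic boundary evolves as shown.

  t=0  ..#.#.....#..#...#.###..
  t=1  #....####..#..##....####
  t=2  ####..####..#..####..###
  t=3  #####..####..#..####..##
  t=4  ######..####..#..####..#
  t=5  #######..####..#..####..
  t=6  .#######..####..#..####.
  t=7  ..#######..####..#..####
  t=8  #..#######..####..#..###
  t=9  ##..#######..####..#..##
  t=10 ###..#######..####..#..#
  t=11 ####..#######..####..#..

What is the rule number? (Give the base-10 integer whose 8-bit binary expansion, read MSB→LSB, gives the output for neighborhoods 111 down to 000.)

  ### -> #   bit 7 = 1  t=0,i=20
  ##. -> #   bit 6 = 1  t=0,i=21
  #.# -> .   bit 5 = 0  t=0,i=3
  #.. -> #   bit 4 = 1  t=0,i=5
  .## -> .   bit 3 = 0  t=0,i=19
  .#. -> .   bit 2 = 0  t=0,i=2
  ..# -> .   bit 1 = 0  t=0,i=1
  ... -> #   bit 0 = 1  t=0,i=0
  bits 11010001 = 209

209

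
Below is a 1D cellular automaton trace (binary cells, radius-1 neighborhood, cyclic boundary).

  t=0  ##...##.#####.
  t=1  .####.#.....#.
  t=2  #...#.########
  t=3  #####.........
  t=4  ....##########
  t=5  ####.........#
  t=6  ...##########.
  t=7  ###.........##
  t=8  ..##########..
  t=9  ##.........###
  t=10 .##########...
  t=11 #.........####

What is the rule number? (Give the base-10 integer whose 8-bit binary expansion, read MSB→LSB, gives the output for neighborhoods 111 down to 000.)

  ### -> .   bit 7 = 0  t=0,i=9
  ##. -> #   bit 6 = 1  t=0,i=1
  #.# -> .   bit 5 = 0  t=0,i=7
  #.. -> #   bit 4 = 1  t=0,i=2
  .## -> .   bit 3 = 0  t=0,i=0
  .#. -> #   bit 2 = 1  t=1,i=6
  ..# -> #   bit 1 = 1  t=0,i=4
  ... -> #   bit 0 = 1  t=0,i=3
  bits 01010111 = 87

87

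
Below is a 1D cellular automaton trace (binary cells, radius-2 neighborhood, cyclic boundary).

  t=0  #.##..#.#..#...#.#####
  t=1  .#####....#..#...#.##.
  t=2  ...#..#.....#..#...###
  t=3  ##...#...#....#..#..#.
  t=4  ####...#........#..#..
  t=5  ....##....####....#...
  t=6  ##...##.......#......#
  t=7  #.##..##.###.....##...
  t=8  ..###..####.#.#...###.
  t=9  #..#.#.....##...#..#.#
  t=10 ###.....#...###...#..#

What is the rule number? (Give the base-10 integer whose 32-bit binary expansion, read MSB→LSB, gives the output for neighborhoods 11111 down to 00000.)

2414243841

  ##### -> #   bit 31 = 1  t=0,i=19
  ####. -> .   bit 30 = 0  t=0,i=21
  ###.# -> .   bit 29 = 0  t=0,i=0
  ###.. -> .   bit 28 = 0  t=1,i=5
  ##.## -> #   bit 27 = 1  t=0,i=1
  ##.#. -> #   bit 26 = 1  t=8,i=11
  ##..# -> #   bit 25 = 1  t=0,i=4
  ##... -> #   bit 24 = 1  t=1,i=6
  #.### -> #   bit 23 = 1  t=0,i=17
  #.##. -> #   bit 22 = 1  t=0,i=2
  #.#.# -> #   bit 21 = 1  t=8,i=12
  #.#.. -> .   bit 20 = 0  t=0,i=8
  #..## -> .   bit 19 = 0  t=1,i=0
  #..#. -> #   bit 18 = 1  t=0,i=5
  #...# -> #   bit 17 = 1  t=0,i=13
  #.... -> .   bit 16 = 0  t=1,i=7
  .#### -> .   bit 15 = 0  t=0,i=18
  .###. -> #   bit 14 = 1  t=2,i=20
  .##.# -> #   bit 13 = 1  t=7,i=7
  .##.. -> #   bit 12 = 1  t=0,i=3
  .#.## -> .   bit 11 = 0  t=0,i=16
  .#.#. -> .   bit 10 = 0  t=0,i=7
  .#..# -> .   bit 9 = 0  t=0,i=9
  .#... -> .   bit 8 = 0  t=0,i=12
  ..### -> .   bit 7 = 0  t=1,i=1
  ..##. -> .   bit 6 = 0  t=5,i=4
  ..#.# -> .   bit 5 = 0  t=0,i=6
  ..#.. -> .   bit 4 = 0  t=0,i=11
  ...## -> .   bit 3 = 0  t=2,i=18
  ...#. -> .   bit 2 = 0  t=0,i=14
  ....# -> .   bit 1 = 0  t=1,i=8
  ..... -> #   bit 0 = 1  t=2,i=9
  bits 10001111111001100111000000000001 = 2414243841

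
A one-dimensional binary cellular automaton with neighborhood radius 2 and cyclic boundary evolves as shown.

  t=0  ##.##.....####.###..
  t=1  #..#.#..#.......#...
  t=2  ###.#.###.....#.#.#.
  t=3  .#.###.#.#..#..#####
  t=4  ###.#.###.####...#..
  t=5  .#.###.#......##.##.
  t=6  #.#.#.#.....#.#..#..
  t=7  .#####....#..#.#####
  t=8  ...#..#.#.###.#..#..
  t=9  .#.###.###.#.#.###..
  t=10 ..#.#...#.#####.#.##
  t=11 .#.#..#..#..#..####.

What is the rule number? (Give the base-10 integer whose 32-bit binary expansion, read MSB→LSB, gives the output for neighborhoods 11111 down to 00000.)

2238074450

  #####|#  b31=1 t=3,i=17
  ####.|.  b30=0 t=0,i=12
  ###.#|.  b29=0 t=0,i=13
  ###..|.  b28=0 t=0,i=17
  ##.##|.  b27=0 t=0,i=2
  ##.#.|#  b26=1 t=2,i=3
  ##..#|.  b25=0 t=0,i=18
  ##...|#  b24=1 t=0,i=5
  #.###|.  b23=0 t=0,i=15
  #.##.|#  b22=1 t=0,i=3
  #.#.#|#  b21=1 t=2,i=4
  #.#..|.  b20=0 t=1,i=5
  #..##|.  b19=0 t=0,i=19
  #..#.|#  b18=1 t=1,i=2
  #...#|#  b17=1 t=1,i=18
  #....|.  b16=0 t=0,i=6
  .####|.  b15=0 t=0,i=11
  .###.|#  b14=1 t=0,i=16
  .##.#|.  b13=0 t=0,i=1
  .##..|.  b12=0 t=0,i=4
  .#.##|#  b11=1 t=2,i=5
  .#.#.|#  b10=1 t=1,i=4
  .#..#|#  b9=1 t=1,i=1
  .#...|.  b8=0 t=1,i=9
  ..###|.  b7=0 t=0,i=10
  ..##.|#  b6=1 t=0,i=0
  ..#.#|.  b5=0 t=1,i=3
  ..#..|#  b4=1 t=1,i=0
  ...##|.  b3=0 t=0,i=9
  ...#.|.  b2=0 t=1,i=15
  ....#|#  b1=1 t=0,i=8
  .....|.  b0=0 t=0,i=7
  bits 10000101011001100100111001010010 = 2238074450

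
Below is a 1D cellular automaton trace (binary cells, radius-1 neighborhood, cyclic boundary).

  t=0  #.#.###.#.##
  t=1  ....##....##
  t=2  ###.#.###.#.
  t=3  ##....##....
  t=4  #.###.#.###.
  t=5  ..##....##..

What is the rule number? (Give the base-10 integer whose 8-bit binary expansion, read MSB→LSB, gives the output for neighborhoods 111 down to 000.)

  ###|#  b7=1 t=0,i=5
  ##.|.  b6=0 t=0,i=0
  #.#|.  b5=0 t=0,i=1
  #..|#  b4=1 t=1,i=0
  .##|#  b3=1 t=0,i=4
  .#.|.  b2=0 t=0,i=2
  ..#|.  b1=0 t=1,i=3
  ...|#  b0=1 t=1,i=1
  bits 10011001 = 153

153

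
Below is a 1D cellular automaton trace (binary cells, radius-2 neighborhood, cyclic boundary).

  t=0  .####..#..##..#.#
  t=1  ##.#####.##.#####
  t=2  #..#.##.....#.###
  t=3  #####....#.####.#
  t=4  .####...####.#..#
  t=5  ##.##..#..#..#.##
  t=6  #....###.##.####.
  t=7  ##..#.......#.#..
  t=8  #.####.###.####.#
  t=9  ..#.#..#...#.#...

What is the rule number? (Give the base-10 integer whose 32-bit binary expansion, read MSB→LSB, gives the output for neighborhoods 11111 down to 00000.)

  #####|#  b31=1 t=1,i=5
  ####.|#  b30=1 t=0,i=3
  ###.#|.  b29=0 t=1,i=1
  ###..|#  b28=1 t=0,i=4
  ##.##|.  b27=0 t=1,i=2
  ##.#.|.  b26=0 t=4,i=12
  ##..#|#  b25=1 t=0,i=5
  ##...|.  b24=0 t=2,i=7
  #.###|#  b23=1 t=0,i=1
  #.##.|.  b22=0 t=1,i=9
  #.#.#|#  b21=1 t=0,i=16
  #.#..|#  b20=1 t=4,i=13
  #..##|#  b19=1 t=0,i=9
  #..#.|#  b18=1 t=0,i=6
  #...#|.  b17=0 t=4,i=6
  #....|.  b16=0 t=2,i=8
  .####|.  b15=0 t=0,i=2
  .###.|.  b14=0 t=6,i=6
  .##.#|.  b13=0 t=1,i=10
  .##..|.  b12=0 t=0,i=11
  .#.##|#  b11=1 t=0,i=0
  .#.#.|#  b10=1 t=0,i=15
  .#..#|.  b9=0 t=0,i=8
  .#...|#  b8=1 t=6,i=1
  ..###|.  b7=0 t=4,i=8
  ..##.|#  b6=1 t=0,i=10
  ..#.#|#  b5=1 t=0,i=14
  ..#..|#  b4=1 t=0,i=7
  ...##|#  b3=1 t=4,i=7
  ...#.|#  b2=1 t=2,i=11
  ....#|.  b1=0 t=2,i=10
  .....|#  b0=1 t=2,i=9
  bits 11010010101111000000110101111101 = 3535539581

3535539581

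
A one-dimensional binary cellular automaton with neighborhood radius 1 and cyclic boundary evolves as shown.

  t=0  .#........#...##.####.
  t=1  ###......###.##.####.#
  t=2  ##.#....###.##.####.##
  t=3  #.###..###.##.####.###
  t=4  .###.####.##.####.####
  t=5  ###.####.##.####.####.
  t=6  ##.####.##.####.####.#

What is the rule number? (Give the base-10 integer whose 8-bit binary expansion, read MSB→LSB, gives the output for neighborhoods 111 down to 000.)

  [7] ### => #  t=0,i=18
  [6] ##. => .  t=0,i=15
  [5] #.# => #  t=0,i=16
  [4] #.. => #  t=0,i=2
  [3] .## => #  t=0,i=14
  [2] .#. => #  t=0,i=1
  [1] ..# => #  t=0,i=0
  [0] ... => .  t=0,i=3
  bits 10111110 = 190

190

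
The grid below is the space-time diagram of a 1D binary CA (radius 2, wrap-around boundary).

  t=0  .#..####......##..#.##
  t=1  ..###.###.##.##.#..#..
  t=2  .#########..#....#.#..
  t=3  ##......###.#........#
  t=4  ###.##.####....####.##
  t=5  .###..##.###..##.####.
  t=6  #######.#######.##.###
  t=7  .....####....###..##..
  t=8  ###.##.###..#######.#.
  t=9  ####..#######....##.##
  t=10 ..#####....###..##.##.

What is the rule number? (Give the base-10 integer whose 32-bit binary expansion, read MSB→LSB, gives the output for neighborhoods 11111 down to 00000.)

  #####|.  b31=0 t=2,i=3
  ####.|#  b30=1 t=0,i=6
  ###.#|#  b29=1 t=1,i=4
  ###..|#  b28=1 t=0,i=7
  ##.##|#  b27=1 t=1,i=5
  ##.#.|.  b26=0 t=0,i=0
  ##..#|#  b25=1 t=0,i=16
  ##...|#  b24=1 t=0,i=8
  #.###|#  b23=1 t=1,i=6
  #.##.|.  b22=0 t=0,i=20
  #.#.#|#  b21=1 t=8,i=20
  #.#..|.  b20=0 t=0,i=1
  #..##|#  b19=1 t=0,i=3
  #..#.|.  b18=0 t=0,i=17
  #...#|#  b17=1 t=2,i=21
  #....|.  b16=0 t=0,i=9
  .####|.  b15=0 t=0,i=5
  .###.|#  b14=1 t=1,i=3
  .##.#|.  b13=0 t=0,i=21
  .##..|.  b12=0 t=0,i=15
  .#.##|#  b11=1 t=0,i=19
  .#.#.|.  b10=0 t=2,i=18
  .#..#|#  b9=1 t=0,i=2
  .#...|.  b8=0 t=1,i=20
  ..###|#  b7=1 t=0,i=4
  ..##.|#  b6=1 t=0,i=14
  ..#.#|.  b5=0 t=0,i=18
  ..#..|#  b4=1 t=1,i=19
  ...##|#  b3=1 t=0,i=13
  ...#.|.  b2=0 t=2,i=16
  ....#|.  b1=0 t=0,i=12
  .....|#  b0=1 t=0,i=10
  bits 01111011101010100100101011011001 = 2074757849

2074757849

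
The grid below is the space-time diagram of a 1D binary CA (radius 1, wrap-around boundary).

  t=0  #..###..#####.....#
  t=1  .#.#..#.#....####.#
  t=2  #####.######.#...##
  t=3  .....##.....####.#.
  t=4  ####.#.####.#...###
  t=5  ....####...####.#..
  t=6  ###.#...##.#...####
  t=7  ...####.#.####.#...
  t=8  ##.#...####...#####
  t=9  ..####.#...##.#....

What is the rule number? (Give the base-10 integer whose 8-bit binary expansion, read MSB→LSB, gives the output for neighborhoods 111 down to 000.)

  [7] ### => .  t=0,i=4
  [6] ##. => .  t=0,i=0
  [5] #.# => #  t=1,i=0
  [4] #.. => #  t=0,i=1
  [3] .## => #  t=0,i=3
  [2] .#. => #  t=1,i=1
  [1] ..# => .  t=0,i=2
  [0] ... => #  t=0,i=14
  bits 00111101 = 61

61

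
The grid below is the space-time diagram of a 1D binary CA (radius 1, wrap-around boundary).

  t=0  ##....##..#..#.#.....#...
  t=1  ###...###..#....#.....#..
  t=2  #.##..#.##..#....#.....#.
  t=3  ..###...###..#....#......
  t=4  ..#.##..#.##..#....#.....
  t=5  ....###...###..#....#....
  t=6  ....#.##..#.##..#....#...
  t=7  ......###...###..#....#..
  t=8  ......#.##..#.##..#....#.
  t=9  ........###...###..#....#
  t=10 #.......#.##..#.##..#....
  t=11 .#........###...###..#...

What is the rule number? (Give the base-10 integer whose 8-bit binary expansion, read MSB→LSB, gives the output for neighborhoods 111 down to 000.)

88

  ### -> .   bit 7 = 0  t=1,i=1
  ##. -> #   bit 6 = 1  t=0,i=1
  #.# -> .   bit 5 = 0  t=0,i=14
  #.. -> #   bit 4 = 1  t=0,i=2
  .## -> #   bit 3 = 1  t=0,i=0
  .#. -> .   bit 2 = 0  t=0,i=10
  ..# -> .   bit 1 = 0  t=0,i=5
  ... -> .   bit 0 = 0  t=0,i=3
  bits 01011000 = 88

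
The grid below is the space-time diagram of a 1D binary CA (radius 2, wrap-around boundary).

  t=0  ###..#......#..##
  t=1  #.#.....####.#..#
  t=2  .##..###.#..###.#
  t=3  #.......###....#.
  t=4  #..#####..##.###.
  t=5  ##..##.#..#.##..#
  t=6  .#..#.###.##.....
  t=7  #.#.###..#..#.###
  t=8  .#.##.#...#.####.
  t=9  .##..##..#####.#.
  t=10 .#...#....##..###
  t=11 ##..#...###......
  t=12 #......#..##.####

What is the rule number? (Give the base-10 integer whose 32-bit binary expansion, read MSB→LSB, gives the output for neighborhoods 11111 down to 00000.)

  [31] ##### => #  t=0,i=0
  [30] ####. => .  t=0,i=1
  [29] ###.# => .  t=1,i=11
  [28] ###.. => #  t=0,i=2
  [27] ##.## => #  t=4,i=12
  [26] ##.#. => #  t=1,i=1
  [25] ##..# => .  t=0,i=3
  [24] ##... => #  t=3,i=11
  [23] #.### => #  t=4,i=13
  [22] #.##. => .  t=2,i=1
  [21] #.#.# => .  t=2,i=16
  [20] #.#.. => #  t=1,i=2
  [19] #..## => .  t=0,i=14
  [18] #..#. => .  t=0,i=4
  [17] #...# => .  t=8,i=8
  [16] #.... => .  t=0,i=7
  [15] .#### => #  t=0,i=16
  [14] .###. => .  t=2,i=6
  [13] .##.# => .  t=1,i=0
  [12] .##.. => .  t=2,i=2
  [11] .#.## => #  t=2,i=0
  [10] .#.#. => .  t=3,i=16
  [9] .#..# => #  t=0,i=13
  [8] .#... => .  t=0,i=6
  [7] ..### => .  t=0,i=15
  [6] ..##. => #  t=1,i=16
  [5] ..#.# => #  t=3,i=15
  [4] ..#.. => .  t=0,i=5
  [3] ...## => #  t=1,i=7
  [2] ...#. => #  t=0,i=11
  [1] ....# => #  t=0,i=10
  [0] ..... => #  t=0,i=8
  bits 10011101100100001000101001101111 = 2643495535

2643495535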